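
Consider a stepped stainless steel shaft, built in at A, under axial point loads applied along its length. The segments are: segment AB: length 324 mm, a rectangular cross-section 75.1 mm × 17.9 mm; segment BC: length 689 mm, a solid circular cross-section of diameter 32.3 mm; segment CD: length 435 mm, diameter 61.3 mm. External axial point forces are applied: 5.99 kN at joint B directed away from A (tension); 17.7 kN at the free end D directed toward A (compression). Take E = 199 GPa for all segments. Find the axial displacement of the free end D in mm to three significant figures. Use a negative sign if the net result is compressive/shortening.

-0.102 mm

Internal axial forces (sectioning from the free end, tension +): N_CD = -17.7 kN, N_BC = -17.7 kN, N_AB = -11.71 kN.
A_AB = 1344 mm².
A_BC = 819.4 mm².
A_CD = 2951 mm².
δ_AB = -11710·324/(1344·199000) = -0.01418 mm
δ_BC = -17700·689/(819.4·199000) = -0.07479 mm
δ_CD = -17700·435/(2951·199000) = -0.01311 mm
δ = Σδ_i = -0.1021 mm.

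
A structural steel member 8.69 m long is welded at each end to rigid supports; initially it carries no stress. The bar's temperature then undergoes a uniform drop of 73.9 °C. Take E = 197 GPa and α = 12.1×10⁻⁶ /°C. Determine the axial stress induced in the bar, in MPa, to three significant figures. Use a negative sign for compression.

176 MPa

Free thermal expansion αLΔT = 12.1e-6 · 8690 · -73.9 = -7.771 mm.
The walls impose strain ε = −(-7.771)/8690 = 8.9419e-04; σ = Eε = 197000 · 8.9419e-04 = 176.2 MPa.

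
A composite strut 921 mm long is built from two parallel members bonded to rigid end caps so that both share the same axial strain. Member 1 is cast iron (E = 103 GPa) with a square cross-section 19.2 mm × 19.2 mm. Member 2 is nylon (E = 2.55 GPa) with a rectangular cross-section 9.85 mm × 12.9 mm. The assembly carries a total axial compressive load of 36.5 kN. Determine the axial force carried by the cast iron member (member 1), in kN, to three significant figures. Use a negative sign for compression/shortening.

-36.2 kN

A_1 = 368.6 mm².
A_2 = 127.1 mm².
Equal strain + equilibrium ⇒ each member carries load in proportion to AE: A₁E₁ = 37970000 N, A₂E₂ = 324000 N, ΣAE = 38290000 N.
F₁ = P·A₁E₁/ΣAE = -36500·37970000/38290000 = -36190 N.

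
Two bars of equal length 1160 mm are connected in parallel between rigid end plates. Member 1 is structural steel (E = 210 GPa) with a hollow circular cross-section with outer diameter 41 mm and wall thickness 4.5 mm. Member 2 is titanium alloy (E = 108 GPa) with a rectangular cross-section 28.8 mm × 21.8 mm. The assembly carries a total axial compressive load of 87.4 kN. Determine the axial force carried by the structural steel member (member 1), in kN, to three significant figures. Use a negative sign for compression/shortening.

-53.8 kN

A_1 = 516 mm².
A_2 = 627.8 mm².
Equal strain + equilibrium ⇒ each member carries load in proportion to AE: A₁E₁ = 108400000 N, A₂E₂ = 67810000 N, ΣAE = 176200000 N.
F₁ = P·A₁E₁/ΣAE = -87400·108400000/176200000 = -53760 N.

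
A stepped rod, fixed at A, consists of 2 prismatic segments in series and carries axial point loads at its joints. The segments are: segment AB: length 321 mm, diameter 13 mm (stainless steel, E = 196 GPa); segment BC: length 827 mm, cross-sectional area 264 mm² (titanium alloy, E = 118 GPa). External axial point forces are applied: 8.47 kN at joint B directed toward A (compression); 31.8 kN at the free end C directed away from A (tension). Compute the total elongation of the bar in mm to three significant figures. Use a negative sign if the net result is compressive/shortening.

1.13 mm

Internal axial forces (sectioning from the free end, tension +): N_BC = 31.8 kN, N_AB = 23.33 kN.
A_AB = 132.7 mm².
δ_AB = 23330·321/(132.7·196000) = 0.2879 mm
δ_BC = 31800·827/(264·118000) = 0.8442 mm
δ = Σδ_i = 1.132 mm.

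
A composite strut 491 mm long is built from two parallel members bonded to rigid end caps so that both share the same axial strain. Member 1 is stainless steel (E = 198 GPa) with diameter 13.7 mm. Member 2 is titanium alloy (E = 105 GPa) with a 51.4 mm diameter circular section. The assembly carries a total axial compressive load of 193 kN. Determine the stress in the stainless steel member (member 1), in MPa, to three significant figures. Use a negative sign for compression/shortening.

-155 MPa

A_1 = 147.4 mm².
A_2 = 2075 mm².
Equal strain + equilibrium ⇒ each member carries load in proportion to AE: A₁E₁ = 29190000 N, A₂E₂ = 217900000 N, ΣAE = 247100000 N.
σ₁ = P·E₁/ΣAE = -193000·198000/247100000 = -154.7 MPa.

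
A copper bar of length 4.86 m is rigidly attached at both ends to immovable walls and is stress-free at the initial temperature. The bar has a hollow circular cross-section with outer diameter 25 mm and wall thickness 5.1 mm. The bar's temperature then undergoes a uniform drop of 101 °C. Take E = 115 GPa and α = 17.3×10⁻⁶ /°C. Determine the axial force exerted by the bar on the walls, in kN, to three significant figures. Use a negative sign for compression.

64.1 kN

Free thermal expansion αLΔT = 17.3e-6 · 4860 · -101 = -8.492 mm.
The walls impose strain ε = −(-8.492)/4860 = 1.7473e-03; σ = Eε = 115000 · 1.7473e-03 = 200.9 MPa.
Wall reaction R = σ·A = 200.9·318.8 = 64070 N = 64.07 kN.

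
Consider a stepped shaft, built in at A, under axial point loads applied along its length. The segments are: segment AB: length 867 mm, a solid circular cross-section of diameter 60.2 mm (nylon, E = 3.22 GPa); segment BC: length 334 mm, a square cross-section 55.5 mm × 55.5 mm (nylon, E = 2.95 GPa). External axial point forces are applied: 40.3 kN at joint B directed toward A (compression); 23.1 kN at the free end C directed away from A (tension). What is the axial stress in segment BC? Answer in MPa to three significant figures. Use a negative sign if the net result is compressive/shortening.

7.50 MPa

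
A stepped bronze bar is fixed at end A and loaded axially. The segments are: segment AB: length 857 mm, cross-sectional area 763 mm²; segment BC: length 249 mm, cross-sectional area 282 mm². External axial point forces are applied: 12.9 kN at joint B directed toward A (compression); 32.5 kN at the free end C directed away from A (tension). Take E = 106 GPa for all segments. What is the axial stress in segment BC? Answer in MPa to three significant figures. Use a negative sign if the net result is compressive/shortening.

115 MPa

Internal axial forces (sectioning from the free end, tension +): N_BC = 32.5 kN, N_AB = 19.6 kN.
σ_BC = N_BC/A_BC = 32500/282 = 115.2 MPa.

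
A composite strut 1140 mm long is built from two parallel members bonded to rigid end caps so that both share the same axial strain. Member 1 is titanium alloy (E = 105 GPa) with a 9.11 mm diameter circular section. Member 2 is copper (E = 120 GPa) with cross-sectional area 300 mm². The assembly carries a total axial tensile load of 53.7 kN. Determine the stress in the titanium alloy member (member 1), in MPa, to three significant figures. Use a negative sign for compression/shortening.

132 MPa

A_1 = 65.18 mm².
Equal strain + equilibrium ⇒ each member carries load in proportion to AE: A₁E₁ = 6844000 N, A₂E₂ = 36000000 N, ΣAE = 42840000 N.
σ₁ = P·E₁/ΣAE = 53700·105000/42840000 = 131.6 MPa.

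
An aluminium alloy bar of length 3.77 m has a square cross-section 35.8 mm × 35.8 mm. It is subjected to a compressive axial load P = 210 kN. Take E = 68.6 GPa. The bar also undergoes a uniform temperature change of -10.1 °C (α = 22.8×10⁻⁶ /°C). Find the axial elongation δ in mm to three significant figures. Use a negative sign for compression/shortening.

-9.87 mm

A = 1282 mm².
δ_mech = NL/(AE) = -210000·3770/(1282·68600) = -9.005 mm.
δ_thermal = αLΔT = 22.8e-6·3770·-10.1 = -0.8682 mm.
δ = δ_mech + δ_thermal = -9.873 mm.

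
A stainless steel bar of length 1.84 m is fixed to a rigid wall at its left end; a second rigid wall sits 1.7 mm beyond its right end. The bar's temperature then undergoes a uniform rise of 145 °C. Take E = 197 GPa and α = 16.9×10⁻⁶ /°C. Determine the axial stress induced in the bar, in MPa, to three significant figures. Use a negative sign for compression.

-301 MPa

Free thermal expansion αLΔT = 16.9e-6 · 1840 · 145 = 4.509 mm.
The walls engage after the gap closes; constrained expansion = 4.509 − 1.7 = 2.809 mm.
The walls impose strain ε = −(2.809)/1840 = -1.5266e-03; σ = Eε = 197000 · -1.5266e-03 = -300.7 MPa.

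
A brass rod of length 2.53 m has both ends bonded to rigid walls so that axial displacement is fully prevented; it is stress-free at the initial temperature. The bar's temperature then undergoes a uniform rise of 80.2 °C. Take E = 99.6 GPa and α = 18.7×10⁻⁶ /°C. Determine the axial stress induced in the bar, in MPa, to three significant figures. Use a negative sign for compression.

Free thermal expansion αLΔT = 18.7e-6 · 2530 · 80.2 = 3.794 mm.
The walls impose strain ε = −(3.794)/2530 = -1.4997e-03; σ = Eε = 99600 · -1.4997e-03 = -149.4 MPa.

-149 MPa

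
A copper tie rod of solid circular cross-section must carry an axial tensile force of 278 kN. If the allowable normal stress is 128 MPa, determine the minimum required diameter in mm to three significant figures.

52.6 mm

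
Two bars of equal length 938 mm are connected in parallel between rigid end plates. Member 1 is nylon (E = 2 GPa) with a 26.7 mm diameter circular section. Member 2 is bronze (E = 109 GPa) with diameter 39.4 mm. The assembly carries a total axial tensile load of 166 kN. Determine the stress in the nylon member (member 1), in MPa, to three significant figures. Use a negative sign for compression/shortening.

A_1 = 559.9 mm².
A_2 = 1219 mm².
Equal strain + equilibrium ⇒ each member carries load in proportion to AE: A₁E₁ = 1120000 N, A₂E₂ = 132900000 N, ΣAE = 134000000 N.
σ₁ = P·E₁/ΣAE = 166000·2000/134000000 = 2.477 MPa.

2.48 MPa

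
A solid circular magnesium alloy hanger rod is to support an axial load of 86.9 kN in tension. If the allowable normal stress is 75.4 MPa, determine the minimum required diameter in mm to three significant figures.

38.3 mm

Required area A ≥ P/σ_allow = 86900/75.4 = 1153 mm².
For a solid circular section, d ≥ √(4A/π) = 38.31 mm.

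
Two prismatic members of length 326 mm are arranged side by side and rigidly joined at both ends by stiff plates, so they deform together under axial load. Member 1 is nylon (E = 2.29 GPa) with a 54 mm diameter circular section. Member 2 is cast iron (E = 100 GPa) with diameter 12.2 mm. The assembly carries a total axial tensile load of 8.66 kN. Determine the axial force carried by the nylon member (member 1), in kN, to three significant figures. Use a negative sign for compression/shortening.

2.68 kN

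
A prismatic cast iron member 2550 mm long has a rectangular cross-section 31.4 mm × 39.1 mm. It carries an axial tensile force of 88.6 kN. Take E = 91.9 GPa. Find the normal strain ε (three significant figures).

A = 1228 mm².
σ = N/A = 72.17 MPa; ε = σ/E = 72.17/91900 = 7.853e-04.

7.85e-04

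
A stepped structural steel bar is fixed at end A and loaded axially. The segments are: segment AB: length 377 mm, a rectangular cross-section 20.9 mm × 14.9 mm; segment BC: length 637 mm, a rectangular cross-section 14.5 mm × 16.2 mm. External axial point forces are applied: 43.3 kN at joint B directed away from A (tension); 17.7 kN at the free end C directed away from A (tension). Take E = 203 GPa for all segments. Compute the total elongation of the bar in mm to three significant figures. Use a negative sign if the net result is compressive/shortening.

0.600 mm

Internal axial forces (sectioning from the free end, tension +): N_BC = 17.7 kN, N_AB = 61 kN.
A_AB = 311.4 mm².
A_BC = 234.9 mm².
δ_AB = 61000·377/(311.4·203000) = 0.3638 mm
δ_BC = 17700·637/(234.9·203000) = 0.2364 mm
δ = Σδ_i = 0.6002 mm.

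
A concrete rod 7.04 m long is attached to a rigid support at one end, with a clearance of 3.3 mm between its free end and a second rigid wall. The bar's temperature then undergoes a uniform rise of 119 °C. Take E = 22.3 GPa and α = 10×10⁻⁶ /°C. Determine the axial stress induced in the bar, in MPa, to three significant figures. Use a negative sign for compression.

-16.1 MPa

Free thermal expansion αLΔT = 10e-6 · 7040 · 119 = 8.378 mm.
The walls engage after the gap closes; constrained expansion = 8.378 − 3.3 = 5.078 mm.
The walls impose strain ε = −(5.078)/7040 = -7.2125e-04; σ = Eε = 22300 · -7.2125e-04 = -16.08 MPa.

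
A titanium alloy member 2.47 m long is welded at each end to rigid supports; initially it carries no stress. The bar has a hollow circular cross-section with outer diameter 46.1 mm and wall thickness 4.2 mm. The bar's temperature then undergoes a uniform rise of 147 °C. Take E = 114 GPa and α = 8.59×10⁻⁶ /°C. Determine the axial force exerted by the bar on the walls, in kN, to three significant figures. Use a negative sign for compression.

-79.6 kN

Free thermal expansion αLΔT = 8.59e-6 · 2470 · 147 = 3.119 mm.
The walls impose strain ε = −(3.119)/2470 = -1.2627e-03; σ = Eε = 114000 · -1.2627e-03 = -144 MPa.
Wall reaction R = σ·A = -144·552.9 = -79580 N = -79.58 kN.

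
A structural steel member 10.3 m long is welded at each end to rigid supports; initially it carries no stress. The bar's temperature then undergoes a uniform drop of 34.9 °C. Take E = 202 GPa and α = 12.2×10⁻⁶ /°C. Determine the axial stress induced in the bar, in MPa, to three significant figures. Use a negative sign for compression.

Free thermal expansion αLΔT = 12.2e-6 · 10300 · -34.9 = -4.386 mm.
The walls impose strain ε = −(-4.386)/10300 = 4.2578e-04; σ = Eε = 202000 · 4.2578e-04 = 86.01 MPa.

86.0 MPa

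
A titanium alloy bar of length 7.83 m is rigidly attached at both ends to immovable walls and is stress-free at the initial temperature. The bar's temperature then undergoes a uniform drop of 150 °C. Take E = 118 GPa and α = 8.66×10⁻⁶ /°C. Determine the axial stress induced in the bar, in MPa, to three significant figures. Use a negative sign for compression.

153 MPa

Free thermal expansion αLΔT = 8.66e-6 · 7830 · -150 = -10.17 mm.
The walls impose strain ε = −(-10.17)/7830 = 1.2990e-03; σ = Eε = 118000 · 1.2990e-03 = 153.3 MPa.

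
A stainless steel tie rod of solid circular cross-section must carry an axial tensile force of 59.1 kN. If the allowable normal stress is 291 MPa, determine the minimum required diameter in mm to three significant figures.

16.1 mm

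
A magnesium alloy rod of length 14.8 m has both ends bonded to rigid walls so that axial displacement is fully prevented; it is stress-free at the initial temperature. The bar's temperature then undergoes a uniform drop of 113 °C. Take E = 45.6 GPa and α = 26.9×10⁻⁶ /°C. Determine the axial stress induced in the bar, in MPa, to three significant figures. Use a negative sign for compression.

139 MPa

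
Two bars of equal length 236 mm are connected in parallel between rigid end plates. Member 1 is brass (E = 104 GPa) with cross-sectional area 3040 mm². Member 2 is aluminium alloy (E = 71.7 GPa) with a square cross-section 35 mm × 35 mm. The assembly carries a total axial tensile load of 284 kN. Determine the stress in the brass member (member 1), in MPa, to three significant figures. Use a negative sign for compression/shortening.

A_2 = 1225 mm².
Equal strain + equilibrium ⇒ each member carries load in proportion to AE: A₁E₁ = 316200000 N, A₂E₂ = 87830000 N, ΣAE = 404000000 N.
σ₁ = P·E₁/ΣAE = 284000·104000/404000000 = 73.11 MPa.

73.1 MPa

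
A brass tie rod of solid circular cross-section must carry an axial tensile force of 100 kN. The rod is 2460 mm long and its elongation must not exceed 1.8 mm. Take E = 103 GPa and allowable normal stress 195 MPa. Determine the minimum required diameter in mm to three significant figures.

Required area A ≥ P/σ_allow = 100000/195 = 512.8 mm².
For a solid circular section, d ≥ √(4A/π) = 25.55 mm.
Elongation limit: A ≥ PL/(Eδ_allow) = 100000·2460/(103000·1.8) = 1327 mm² ⇒ d ≥ 41.1 mm.
The elongation limit governs.

41.1 mm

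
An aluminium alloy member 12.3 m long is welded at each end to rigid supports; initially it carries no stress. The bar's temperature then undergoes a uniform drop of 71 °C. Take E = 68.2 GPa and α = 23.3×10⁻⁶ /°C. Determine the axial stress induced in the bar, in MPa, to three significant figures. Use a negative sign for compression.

Free thermal expansion αLΔT = 23.3e-6 · 12300 · -71 = -20.35 mm.
The walls impose strain ε = −(-20.35)/12300 = 1.6543e-03; σ = Eε = 68200 · 1.6543e-03 = 112.8 MPa.

113 MPa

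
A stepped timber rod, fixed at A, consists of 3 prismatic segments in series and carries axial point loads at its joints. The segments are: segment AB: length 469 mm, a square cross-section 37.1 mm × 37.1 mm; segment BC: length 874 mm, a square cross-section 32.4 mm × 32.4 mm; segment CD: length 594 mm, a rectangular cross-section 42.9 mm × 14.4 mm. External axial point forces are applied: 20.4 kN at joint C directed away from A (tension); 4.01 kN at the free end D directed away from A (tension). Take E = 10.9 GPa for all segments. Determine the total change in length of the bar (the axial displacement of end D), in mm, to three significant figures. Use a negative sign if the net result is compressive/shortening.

2.98 mm

Internal axial forces (sectioning from the free end, tension +): N_CD = 4.01 kN, N_BC = 24.41 kN, N_AB = 24.41 kN.
A_AB = 1376 mm².
A_BC = 1050 mm².
A_CD = 617.8 mm².
δ_AB = 24410·469/(1376·10900) = 0.7631 mm
δ_BC = 24410·874/(1050·10900) = 1.865 mm
δ_CD = 4010·594/(617.8·10900) = 0.3537 mm
δ = Σδ_i = 2.981 mm.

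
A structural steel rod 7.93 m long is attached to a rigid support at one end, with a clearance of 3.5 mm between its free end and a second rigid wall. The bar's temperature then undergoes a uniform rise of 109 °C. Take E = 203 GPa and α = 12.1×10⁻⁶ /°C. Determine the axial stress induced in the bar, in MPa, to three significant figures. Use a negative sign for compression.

-178 MPa

Free thermal expansion αLΔT = 12.1e-6 · 7930 · 109 = 10.46 mm.
The walls engage after the gap closes; constrained expansion = 10.46 − 3.5 = 6.959 mm.
The walls impose strain ε = −(6.959)/7930 = -8.7754e-04; σ = Eε = 203000 · -8.7754e-04 = -178.1 MPa.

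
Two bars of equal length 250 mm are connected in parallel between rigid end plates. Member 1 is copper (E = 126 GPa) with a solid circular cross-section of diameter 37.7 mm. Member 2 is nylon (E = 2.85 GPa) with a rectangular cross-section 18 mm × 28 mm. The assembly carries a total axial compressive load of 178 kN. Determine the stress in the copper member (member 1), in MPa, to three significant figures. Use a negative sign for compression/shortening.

-158 MPa

A_1 = 1116 mm².
A_2 = 504 mm².
Equal strain + equilibrium ⇒ each member carries load in proportion to AE: A₁E₁ = 140700000 N, A₂E₂ = 1436000 N, ΣAE = 142100000 N.
σ₁ = P·E₁/ΣAE = -178000·126000/142100000 = -157.8 MPa.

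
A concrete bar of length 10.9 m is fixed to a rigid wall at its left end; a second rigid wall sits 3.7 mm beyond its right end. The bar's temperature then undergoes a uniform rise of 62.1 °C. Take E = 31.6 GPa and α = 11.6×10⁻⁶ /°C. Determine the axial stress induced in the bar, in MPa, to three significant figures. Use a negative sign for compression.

-12.0 MPa

Free thermal expansion αLΔT = 11.6e-6 · 10900 · 62.1 = 7.852 mm.
The walls engage after the gap closes; constrained expansion = 7.852 − 3.7 = 4.152 mm.
The walls impose strain ε = −(4.152)/10900 = -3.8091e-04; σ = Eε = 31600 · -3.8091e-04 = -12.04 MPa.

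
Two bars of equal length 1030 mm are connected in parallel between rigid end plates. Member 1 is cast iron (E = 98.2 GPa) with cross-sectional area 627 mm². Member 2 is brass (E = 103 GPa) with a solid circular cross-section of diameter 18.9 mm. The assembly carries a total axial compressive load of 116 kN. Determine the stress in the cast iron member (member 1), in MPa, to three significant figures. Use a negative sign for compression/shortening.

-126 MPa

A_2 = 280.6 mm².
Equal strain + equilibrium ⇒ each member carries load in proportion to AE: A₁E₁ = 61570000 N, A₂E₂ = 28900000 N, ΣAE = 90470000 N.
σ₁ = P·E₁/ΣAE = -116000·98200/90470000 = -125.9 MPa.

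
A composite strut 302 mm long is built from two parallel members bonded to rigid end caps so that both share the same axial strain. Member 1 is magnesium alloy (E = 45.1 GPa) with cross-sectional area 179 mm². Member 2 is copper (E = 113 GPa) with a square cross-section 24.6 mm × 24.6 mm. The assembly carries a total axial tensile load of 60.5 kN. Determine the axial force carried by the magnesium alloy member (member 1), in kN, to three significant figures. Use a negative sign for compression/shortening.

A_2 = 605.2 mm².
Equal strain + equilibrium ⇒ each member carries load in proportion to AE: A₁E₁ = 8073000 N, A₂E₂ = 68380000 N, ΣAE = 76460000 N.
F₁ = P·A₁E₁/ΣAE = 60500·8073000/76460000 = 6388 N.

6.39 kN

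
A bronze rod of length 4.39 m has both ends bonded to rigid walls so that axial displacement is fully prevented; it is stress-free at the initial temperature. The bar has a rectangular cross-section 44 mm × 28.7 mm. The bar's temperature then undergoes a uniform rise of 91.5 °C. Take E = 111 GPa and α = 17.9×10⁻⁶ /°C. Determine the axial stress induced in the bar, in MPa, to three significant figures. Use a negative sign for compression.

-182 MPa

Free thermal expansion αLΔT = 17.9e-6 · 4390 · 91.5 = 7.19 mm.
The walls impose strain ε = −(7.19)/4390 = -1.6378e-03; σ = Eε = 111000 · -1.6378e-03 = -181.8 MPa.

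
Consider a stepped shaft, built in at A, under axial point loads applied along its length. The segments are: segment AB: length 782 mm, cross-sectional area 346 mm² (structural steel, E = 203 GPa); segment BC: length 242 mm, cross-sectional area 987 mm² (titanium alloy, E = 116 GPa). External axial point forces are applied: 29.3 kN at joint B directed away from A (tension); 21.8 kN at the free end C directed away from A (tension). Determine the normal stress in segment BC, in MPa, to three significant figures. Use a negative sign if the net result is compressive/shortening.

Internal axial forces (sectioning from the free end, tension +): N_BC = 21.8 kN, N_AB = 51.1 kN.
σ_BC = N_BC/A_BC = 21800/987 = 22.09 MPa.

22.1 MPa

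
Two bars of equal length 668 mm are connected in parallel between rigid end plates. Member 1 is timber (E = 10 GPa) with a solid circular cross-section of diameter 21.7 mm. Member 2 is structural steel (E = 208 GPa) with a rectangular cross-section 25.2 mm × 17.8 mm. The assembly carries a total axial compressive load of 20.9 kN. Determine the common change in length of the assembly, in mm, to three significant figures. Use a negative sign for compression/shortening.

-0.144 mm

A_1 = 369.8 mm².
A_2 = 448.6 mm².
Equal strain + equilibrium ⇒ each member carries load in proportion to AE: A₁E₁ = 3698000 N, A₂E₂ = 93300000 N, ΣAE = 97000000 N.
δ = PL/ΣAE = -20900·668/97000000 = -0.1439 mm.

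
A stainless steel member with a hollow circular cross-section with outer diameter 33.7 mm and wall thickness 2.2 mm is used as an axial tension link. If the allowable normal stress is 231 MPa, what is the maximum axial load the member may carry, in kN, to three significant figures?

A = 217.7 mm².
P_max = σ_allow · A = 231 · 217.7 = 50290 N = 50.29 kN.

50.3 kN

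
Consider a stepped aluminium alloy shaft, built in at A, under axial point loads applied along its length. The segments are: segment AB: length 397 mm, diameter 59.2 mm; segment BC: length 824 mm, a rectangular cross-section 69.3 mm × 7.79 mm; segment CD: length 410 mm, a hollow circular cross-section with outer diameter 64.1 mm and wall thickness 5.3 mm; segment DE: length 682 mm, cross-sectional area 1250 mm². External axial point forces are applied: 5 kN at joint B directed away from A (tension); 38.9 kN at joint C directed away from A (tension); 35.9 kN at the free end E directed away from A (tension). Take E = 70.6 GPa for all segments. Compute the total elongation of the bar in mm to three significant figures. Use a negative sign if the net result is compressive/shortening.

2.27 mm

Internal axial forces (sectioning from the free end, tension +): N_DE = 35.9 kN, N_CD = 35.9 kN, N_BC = 74.8 kN, N_AB = 79.8 kN.
A_AB = 2753 mm².
A_BC = 539.8 mm².
A_CD = 979 mm².
δ_AB = 79800·397/(2753·70600) = 0.163 mm
δ_BC = 74800·824/(539.8·70600) = 1.617 mm
δ_CD = 35900·410/(979·70600) = 0.2129 mm
δ_DE = 35900·682/(1250·70600) = 0.2774 mm
δ = Σδ_i = 2.271 mm.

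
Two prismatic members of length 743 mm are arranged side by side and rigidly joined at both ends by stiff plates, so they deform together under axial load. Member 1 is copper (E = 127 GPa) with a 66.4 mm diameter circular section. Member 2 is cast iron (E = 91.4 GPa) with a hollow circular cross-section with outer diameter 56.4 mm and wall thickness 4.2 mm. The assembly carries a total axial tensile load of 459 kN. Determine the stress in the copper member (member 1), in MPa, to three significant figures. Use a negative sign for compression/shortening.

A_1 = 3463 mm².
A_2 = 688.8 mm².
Equal strain + equilibrium ⇒ each member carries load in proportion to AE: A₁E₁ = 439800000 N, A₂E₂ = 62950000 N, ΣAE = 502700000 N.
σ₁ = P·E₁/ΣAE = 459000·127000/502700000 = 116 MPa.

116 MPa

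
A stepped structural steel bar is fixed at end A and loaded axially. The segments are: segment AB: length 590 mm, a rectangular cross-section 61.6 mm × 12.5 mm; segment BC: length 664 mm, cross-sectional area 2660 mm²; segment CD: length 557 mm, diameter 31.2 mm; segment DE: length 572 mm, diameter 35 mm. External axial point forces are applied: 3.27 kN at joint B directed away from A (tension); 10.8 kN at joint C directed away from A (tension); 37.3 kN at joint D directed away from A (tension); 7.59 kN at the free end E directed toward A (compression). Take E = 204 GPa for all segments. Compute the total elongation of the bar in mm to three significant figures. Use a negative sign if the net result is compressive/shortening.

Internal axial forces (sectioning from the free end, tension +): N_DE = -7.59 kN, N_CD = 29.71 kN, N_BC = 40.51 kN, N_AB = 43.78 kN.
A_AB = 770 mm².
A_CD = 764.5 mm².
A_DE = 962.1 mm².
δ_AB = 43780·590/(770·204000) = 0.1644 mm
δ_BC = 40510·664/(2660·204000) = 0.04957 mm
δ_CD = 29710·557/(764.5·204000) = 0.1061 mm
δ_DE = -7590·572/(962.1·204000) = -0.02212 mm
δ = Σδ_i = 0.298 mm.

0.298 mm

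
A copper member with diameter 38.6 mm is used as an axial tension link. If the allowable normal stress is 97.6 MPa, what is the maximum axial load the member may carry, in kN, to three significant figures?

114 kN

A = 1170 mm².
P_max = σ_allow · A = 97.6 · 1170 = 114200 N = 114.2 kN.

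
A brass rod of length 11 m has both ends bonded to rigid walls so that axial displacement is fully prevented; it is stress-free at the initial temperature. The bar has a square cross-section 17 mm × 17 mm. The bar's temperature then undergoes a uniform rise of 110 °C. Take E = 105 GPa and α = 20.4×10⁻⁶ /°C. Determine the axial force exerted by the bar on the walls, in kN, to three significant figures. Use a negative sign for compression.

-68.1 kN

Free thermal expansion αLΔT = 20.4e-6 · 11000 · 110 = 24.68 mm.
The walls impose strain ε = −(24.68)/11000 = -2.2440e-03; σ = Eε = 105000 · -2.2440e-03 = -235.6 MPa.
Wall reaction R = σ·A = -235.6·289 = -68090 N = -68.09 kN.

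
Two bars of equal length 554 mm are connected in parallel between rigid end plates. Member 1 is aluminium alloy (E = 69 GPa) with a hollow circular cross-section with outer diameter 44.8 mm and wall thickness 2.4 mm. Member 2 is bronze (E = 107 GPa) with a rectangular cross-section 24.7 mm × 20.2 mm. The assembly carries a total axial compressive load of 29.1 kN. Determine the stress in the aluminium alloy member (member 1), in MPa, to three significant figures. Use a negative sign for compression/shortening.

A_1 = 319.7 mm².
A_2 = 498.9 mm².
Equal strain + equilibrium ⇒ each member carries load in proportion to AE: A₁E₁ = 22060000 N, A₂E₂ = 53390000 N, ΣAE = 75450000 N.
σ₁ = P·E₁/ΣAE = -29100·69000/75450000 = -26.61 MPa.

-26.6 MPa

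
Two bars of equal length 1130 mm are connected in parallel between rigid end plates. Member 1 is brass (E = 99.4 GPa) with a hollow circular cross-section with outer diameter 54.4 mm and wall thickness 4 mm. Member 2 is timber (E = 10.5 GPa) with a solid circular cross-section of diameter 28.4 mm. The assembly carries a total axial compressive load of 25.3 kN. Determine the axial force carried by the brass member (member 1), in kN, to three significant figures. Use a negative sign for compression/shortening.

-22.9 kN

A_1 = 633.3 mm².
A_2 = 633.5 mm².
Equal strain + equilibrium ⇒ each member carries load in proportion to AE: A₁E₁ = 62950000 N, A₂E₂ = 6651000 N, ΣAE = 69610000 N.
F₁ = P·A₁E₁/ΣAE = -25300·62950000/69610000 = -22880 N.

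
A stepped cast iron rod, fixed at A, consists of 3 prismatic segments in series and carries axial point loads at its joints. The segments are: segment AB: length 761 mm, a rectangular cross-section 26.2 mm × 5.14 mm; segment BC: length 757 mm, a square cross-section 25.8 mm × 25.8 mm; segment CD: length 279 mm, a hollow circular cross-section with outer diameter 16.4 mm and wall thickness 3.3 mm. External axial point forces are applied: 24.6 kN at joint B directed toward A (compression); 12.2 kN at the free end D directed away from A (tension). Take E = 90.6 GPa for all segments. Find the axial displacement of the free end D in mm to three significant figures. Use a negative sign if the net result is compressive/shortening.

Internal axial forces (sectioning from the free end, tension +): N_CD = 12.2 kN, N_BC = 12.2 kN, N_AB = -12.4 kN.
A_AB = 134.7 mm².
A_BC = 665.6 mm².
A_CD = 135.8 mm².
δ_AB = -12400·761/(134.7·90600) = -0.7734 mm
δ_BC = 12200·757/(665.6·90600) = 0.1531 mm
δ_CD = 12200·279/(135.8·90600) = 0.2766 mm
δ = Σδ_i = -0.3436 mm.

-0.344 mm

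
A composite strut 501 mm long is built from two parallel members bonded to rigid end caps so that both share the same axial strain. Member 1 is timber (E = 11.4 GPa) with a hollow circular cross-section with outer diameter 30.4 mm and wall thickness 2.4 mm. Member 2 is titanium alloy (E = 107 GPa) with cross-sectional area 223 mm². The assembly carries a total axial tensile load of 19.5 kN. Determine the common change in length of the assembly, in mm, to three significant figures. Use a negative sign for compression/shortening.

0.372 mm

A_1 = 211.1 mm².
Equal strain + equilibrium ⇒ each member carries load in proportion to AE: A₁E₁ = 2407000 N, A₂E₂ = 23860000 N, ΣAE = 26270000 N.
δ = PL/ΣAE = 19500·501/26270000 = 0.3719 mm.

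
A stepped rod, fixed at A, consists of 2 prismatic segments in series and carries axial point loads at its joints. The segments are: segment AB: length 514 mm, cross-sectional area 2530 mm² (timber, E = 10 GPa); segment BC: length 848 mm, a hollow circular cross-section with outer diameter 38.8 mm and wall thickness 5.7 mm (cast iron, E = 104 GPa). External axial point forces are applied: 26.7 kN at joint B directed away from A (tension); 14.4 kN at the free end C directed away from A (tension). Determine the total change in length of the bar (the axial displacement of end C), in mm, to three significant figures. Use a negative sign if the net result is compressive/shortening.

Internal axial forces (sectioning from the free end, tension +): N_BC = 14.4 kN, N_AB = 41.1 kN.
A_BC = 592.7 mm².
δ_AB = 41100·514/(2530·10000) = 0.835 mm
δ_BC = 14400·848/(592.7·104000) = 0.1981 mm
δ = Σδ_i = 1.033 mm.

1.03 mm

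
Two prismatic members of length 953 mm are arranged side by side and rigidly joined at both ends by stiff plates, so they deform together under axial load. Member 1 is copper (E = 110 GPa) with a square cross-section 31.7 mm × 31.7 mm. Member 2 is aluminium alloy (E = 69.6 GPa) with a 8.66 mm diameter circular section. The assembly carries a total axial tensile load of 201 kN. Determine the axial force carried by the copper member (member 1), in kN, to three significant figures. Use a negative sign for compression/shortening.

194 kN

A_1 = 1005 mm².
A_2 = 58.9 mm².
Equal strain + equilibrium ⇒ each member carries load in proportion to AE: A₁E₁ = 110500000 N, A₂E₂ = 4100000 N, ΣAE = 114600000 N.
F₁ = P·A₁E₁/ΣAE = 201000·110500000/114600000 = 193800 N.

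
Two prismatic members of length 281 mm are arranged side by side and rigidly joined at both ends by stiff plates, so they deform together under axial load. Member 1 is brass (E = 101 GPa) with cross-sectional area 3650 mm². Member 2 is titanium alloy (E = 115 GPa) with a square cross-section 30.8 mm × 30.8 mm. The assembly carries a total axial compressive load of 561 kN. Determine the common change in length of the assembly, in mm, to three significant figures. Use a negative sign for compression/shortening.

A_2 = 948.6 mm².
Equal strain + equilibrium ⇒ each member carries load in proportion to AE: A₁E₁ = 368600000 N, A₂E₂ = 109100000 N, ΣAE = 477700000 N.
δ = PL/ΣAE = -561000·281/477700000 = -0.33 mm.

-0.330 mm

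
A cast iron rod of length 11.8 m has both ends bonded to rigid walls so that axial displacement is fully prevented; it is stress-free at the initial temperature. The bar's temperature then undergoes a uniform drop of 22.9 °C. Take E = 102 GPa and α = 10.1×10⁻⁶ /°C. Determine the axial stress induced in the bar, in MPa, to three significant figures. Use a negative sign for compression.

Free thermal expansion αLΔT = 10.1e-6 · 11800 · -22.9 = -2.729 mm.
The walls impose strain ε = −(-2.729)/11800 = 2.3129e-04; σ = Eε = 102000 · 2.3129e-04 = 23.59 MPa.

23.6 MPa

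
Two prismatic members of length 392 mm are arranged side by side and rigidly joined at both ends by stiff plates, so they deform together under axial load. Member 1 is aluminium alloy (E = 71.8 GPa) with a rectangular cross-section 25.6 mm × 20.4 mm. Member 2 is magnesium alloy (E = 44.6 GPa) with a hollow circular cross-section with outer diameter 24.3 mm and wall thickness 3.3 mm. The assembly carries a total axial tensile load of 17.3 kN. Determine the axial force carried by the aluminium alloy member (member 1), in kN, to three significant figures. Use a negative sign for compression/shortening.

13.7 kN

A_1 = 522.2 mm².
A_2 = 217.7 mm².
Equal strain + equilibrium ⇒ each member carries load in proportion to AE: A₁E₁ = 37500000 N, A₂E₂ = 9710000 N, ΣAE = 47210000 N.
F₁ = P·A₁E₁/ΣAE = 17300·37500000/47210000 = 13740 N.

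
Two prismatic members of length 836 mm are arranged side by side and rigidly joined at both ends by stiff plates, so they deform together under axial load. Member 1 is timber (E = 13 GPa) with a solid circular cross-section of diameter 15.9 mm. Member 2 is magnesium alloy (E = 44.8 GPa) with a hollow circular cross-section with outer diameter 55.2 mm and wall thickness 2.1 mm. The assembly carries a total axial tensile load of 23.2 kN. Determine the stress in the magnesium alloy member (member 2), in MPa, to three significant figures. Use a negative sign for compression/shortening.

A_1 = 198.6 mm².
A_2 = 350.3 mm².
Equal strain + equilibrium ⇒ each member carries load in proportion to AE: A₁E₁ = 2581000 N, A₂E₂ = 15690000 N, ΣAE = 18280000 N.
σ₂ = P·E₂/ΣAE = 23200·44800/18280000 = 56.87 MPa.

56.9 MPa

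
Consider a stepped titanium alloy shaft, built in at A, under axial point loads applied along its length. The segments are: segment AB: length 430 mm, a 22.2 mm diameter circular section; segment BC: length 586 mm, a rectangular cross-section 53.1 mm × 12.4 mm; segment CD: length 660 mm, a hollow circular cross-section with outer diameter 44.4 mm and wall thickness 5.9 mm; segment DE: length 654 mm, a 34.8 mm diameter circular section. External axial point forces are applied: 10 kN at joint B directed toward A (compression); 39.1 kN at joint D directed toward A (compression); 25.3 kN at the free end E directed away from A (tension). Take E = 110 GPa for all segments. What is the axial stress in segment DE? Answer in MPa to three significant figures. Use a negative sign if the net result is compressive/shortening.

26.6 MPa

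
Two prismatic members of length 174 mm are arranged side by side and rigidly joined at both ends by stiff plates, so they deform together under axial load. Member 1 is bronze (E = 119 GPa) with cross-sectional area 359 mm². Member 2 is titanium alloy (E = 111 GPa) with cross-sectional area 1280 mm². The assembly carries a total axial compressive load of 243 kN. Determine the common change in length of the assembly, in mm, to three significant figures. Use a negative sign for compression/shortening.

Equal strain + equilibrium ⇒ each member carries load in proportion to AE: A₁E₁ = 42720000 N, A₂E₂ = 142100000 N, ΣAE = 184800000 N.
δ = PL/ΣAE = -243000·174/184800000 = -0.2288 mm.

-0.229 mm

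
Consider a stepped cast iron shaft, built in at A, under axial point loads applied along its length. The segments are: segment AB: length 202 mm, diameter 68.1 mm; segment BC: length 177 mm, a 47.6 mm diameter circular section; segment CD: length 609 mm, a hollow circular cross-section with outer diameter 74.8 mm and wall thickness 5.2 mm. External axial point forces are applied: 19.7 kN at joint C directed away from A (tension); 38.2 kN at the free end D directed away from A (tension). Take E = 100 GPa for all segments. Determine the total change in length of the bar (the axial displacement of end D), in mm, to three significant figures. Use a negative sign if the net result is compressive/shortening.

0.294 mm

Internal axial forces (sectioning from the free end, tension +): N_CD = 38.2 kN, N_BC = 57.9 kN, N_AB = 57.9 kN.
A_AB = 3642 mm².
A_BC = 1780 mm².
A_CD = 1137 mm².
δ_AB = 57900·202/(3642·100000) = 0.03211 mm
δ_BC = 57900·177/(1780·100000) = 0.05759 mm
δ_CD = 38200·609/(1137·100000) = 0.2046 mm
δ = Σδ_i = 0.2943 mm.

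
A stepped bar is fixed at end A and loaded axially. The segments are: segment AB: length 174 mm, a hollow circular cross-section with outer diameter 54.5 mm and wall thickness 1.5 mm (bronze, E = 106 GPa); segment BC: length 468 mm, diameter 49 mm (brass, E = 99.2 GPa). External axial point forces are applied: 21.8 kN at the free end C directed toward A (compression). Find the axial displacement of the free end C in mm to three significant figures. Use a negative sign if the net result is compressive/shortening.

-0.198 mm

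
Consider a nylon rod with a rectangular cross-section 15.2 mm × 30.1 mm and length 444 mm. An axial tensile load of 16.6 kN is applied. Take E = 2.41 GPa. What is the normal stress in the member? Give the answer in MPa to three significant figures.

A = 457.5 mm².
σ = N/A = 16600/457.5 = 36.28 MPa.

36.3 MPa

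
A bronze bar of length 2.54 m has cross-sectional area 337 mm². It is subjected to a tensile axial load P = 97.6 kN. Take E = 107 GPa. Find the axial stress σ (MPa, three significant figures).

290 MPa

σ = N/A = 97600/337 = 289.6 MPa.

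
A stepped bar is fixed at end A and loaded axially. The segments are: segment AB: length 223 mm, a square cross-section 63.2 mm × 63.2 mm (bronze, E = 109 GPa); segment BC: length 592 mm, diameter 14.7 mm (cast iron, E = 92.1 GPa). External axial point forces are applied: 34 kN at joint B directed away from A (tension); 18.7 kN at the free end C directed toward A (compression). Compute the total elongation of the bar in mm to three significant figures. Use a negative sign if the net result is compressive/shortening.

Internal axial forces (sectioning from the free end, tension +): N_BC = -18.7 kN, N_AB = 15.3 kN.
A_AB = 3994 mm².
A_BC = 169.7 mm².
δ_AB = 15300·223/(3994·109000) = 0.007837 mm
δ_BC = -18700·592/(169.7·92100) = -0.7082 mm
δ = Σδ_i = -0.7004 mm.

-0.700 mm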